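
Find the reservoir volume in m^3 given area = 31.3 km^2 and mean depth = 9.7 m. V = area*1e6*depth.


V = 31.3 * 1e6 * 9.7 = 3.0361e+08 m^3


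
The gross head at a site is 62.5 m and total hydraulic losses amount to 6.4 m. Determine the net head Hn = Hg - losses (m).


Hn = 62.5 - 6.4 = 56.1000 m


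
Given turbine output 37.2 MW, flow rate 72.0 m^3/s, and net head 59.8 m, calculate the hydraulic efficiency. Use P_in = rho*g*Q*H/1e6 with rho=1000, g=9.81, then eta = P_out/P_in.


P_in = 1000 * 9.81 * 72.0 * 59.8 / 1e6 = 42.2379 MW
eta = 37.2 / 42.2379 = 0.8807


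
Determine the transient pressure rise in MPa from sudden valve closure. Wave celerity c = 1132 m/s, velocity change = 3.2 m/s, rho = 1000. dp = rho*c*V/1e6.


dp = 1000 * 1132 * 3.2 / 1e6 = 3.6224 MPa


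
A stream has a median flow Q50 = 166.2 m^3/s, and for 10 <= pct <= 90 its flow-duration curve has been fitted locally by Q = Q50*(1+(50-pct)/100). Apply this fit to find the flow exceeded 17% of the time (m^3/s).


Q = 166.2 * (1 + (50 - 17)/100) = 221.0460 m^3/s


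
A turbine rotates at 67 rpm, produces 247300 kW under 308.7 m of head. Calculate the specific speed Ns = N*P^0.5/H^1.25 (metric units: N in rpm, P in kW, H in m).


Ns = 67 * 247300^0.5 / 308.7^1.25 = 25.7493


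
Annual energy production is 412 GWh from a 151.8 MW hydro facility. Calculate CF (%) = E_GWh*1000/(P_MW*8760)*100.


CF = 412 * 1000 / (151.8 * 8760) * 100 = 30.9828 %


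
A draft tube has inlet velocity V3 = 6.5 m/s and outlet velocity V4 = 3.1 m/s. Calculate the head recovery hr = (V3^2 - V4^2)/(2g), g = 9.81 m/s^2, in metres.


hr = (6.5^2 - 3.1^2) / (2*9.81) = 1.6636 m


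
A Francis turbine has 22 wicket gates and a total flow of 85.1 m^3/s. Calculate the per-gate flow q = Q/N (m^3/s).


q = 85.1 / 22 = 3.8682 m^3/s


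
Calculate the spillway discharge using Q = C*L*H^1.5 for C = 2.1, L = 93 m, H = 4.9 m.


Q = 2.1 * 93 * 4.9^1.5 = 2118.3434 m^3/s


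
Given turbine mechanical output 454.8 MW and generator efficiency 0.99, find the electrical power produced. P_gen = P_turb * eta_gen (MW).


P_gen = 454.8 * 0.99 = 450.2520 MW


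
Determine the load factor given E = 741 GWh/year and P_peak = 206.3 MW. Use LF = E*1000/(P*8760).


LF = 741 * 1000 / (206.3 * 8760) = 0.4100


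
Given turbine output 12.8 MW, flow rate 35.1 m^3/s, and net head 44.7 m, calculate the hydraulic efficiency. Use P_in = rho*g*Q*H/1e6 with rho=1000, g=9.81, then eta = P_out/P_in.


P_in = 1000 * 9.81 * 35.1 * 44.7 / 1e6 = 15.3916 MW
eta = 12.8 / 15.3916 = 0.8316


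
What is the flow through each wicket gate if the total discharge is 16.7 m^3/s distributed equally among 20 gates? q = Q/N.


q = 16.7 / 20 = 0.8350 m^3/s


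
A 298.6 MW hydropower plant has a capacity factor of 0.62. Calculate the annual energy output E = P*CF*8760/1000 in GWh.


E = 298.6 * 0.62 * 8760 / 1000 = 1621.7563 GWh


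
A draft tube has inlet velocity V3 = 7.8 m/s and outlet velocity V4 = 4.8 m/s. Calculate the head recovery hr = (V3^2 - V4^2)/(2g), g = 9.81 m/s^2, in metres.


hr = (7.8^2 - 4.8^2) / (2*9.81) = 1.9266 m


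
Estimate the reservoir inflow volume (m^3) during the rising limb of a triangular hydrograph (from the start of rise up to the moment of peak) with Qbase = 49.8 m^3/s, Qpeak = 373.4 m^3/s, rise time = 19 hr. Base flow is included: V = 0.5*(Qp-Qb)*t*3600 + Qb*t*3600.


V = 0.5*(373.4 - 49.8)*19*3600 + 49.8*19*3600 = 1.4473e+07 m^3


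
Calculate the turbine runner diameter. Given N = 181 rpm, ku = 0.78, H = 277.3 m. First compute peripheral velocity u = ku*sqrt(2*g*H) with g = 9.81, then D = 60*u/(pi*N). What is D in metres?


u = 0.78 * sqrt(2*9.81*277.3) = 57.5333 m/s
D = 60 * 57.5333 / (pi * 181) = 6.0707 m


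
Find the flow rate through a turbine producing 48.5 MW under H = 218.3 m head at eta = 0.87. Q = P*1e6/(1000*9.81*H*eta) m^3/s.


Q = 48.5 * 1e6 / (1000 * 9.81 * 218.3 * 0.87) = 26.0315 m^3/s


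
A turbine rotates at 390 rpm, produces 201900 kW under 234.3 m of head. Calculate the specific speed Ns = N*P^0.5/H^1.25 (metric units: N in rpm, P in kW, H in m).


Ns = 390 * 201900^0.5 / 234.3^1.25 = 191.1690


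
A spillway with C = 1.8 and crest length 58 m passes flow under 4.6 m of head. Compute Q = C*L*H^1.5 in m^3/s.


Q = 1.8 * 58 * 4.6^1.5 = 1030.0001 m^3/s


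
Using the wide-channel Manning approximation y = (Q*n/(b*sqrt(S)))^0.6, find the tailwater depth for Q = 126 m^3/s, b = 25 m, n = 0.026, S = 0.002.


y = (126 * 0.026 / (25 * 0.002^0.5))^0.6 = 1.9060 m


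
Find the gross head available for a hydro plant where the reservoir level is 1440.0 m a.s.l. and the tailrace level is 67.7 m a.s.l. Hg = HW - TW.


Hg = 1440.0 - 67.7 = 1372.3000 m


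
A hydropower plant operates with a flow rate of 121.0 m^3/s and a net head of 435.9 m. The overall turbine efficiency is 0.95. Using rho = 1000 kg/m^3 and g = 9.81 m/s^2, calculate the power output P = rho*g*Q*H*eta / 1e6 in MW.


P = 1000 * 9.81 * 121.0 * 435.9 * 0.95 / 1e6 = 491.5468 MW


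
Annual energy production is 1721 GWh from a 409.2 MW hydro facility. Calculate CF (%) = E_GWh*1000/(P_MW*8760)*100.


CF = 1721 * 1000 / (409.2 * 8760) * 100 = 48.0110 %


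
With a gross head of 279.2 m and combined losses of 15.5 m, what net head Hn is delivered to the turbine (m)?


Hn = 279.2 - 15.5 = 263.7000 m


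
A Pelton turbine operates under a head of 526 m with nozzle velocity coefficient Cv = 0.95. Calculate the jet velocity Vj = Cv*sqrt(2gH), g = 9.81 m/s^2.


Vj = 0.95 * sqrt(2*9.81*526) = 96.5086 m/s


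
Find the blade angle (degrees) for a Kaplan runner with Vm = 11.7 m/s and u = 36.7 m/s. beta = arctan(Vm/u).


beta = arctan(11.7 / 36.7) = 17.6823 degrees


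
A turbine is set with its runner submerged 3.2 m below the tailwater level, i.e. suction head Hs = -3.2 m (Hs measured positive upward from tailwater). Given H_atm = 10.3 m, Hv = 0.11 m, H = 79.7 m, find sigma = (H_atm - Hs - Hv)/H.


sigma = (10.3 - (-3.2) - 0.11) / 79.7 = 0.1680


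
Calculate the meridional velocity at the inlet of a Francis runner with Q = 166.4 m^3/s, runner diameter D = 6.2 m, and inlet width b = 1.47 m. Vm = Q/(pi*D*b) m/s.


Vm = 166.4 / (pi * 6.2 * 1.47) = 5.8116 m/s


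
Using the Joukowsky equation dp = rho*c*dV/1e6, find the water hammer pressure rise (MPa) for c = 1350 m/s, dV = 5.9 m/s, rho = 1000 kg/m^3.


dp = 1000 * 1350 * 5.9 / 1e6 = 7.9650 MPa


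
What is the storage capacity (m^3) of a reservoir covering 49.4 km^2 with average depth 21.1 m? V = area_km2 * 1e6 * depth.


V = 49.4 * 1e6 * 21.1 = 1.0423e+09 m^3


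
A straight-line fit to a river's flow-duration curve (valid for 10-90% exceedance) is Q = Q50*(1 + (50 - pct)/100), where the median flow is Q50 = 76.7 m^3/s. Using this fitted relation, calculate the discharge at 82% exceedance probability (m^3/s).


Q = 76.7 * (1 + (50 - 82)/100) = 52.1560 m^3/s


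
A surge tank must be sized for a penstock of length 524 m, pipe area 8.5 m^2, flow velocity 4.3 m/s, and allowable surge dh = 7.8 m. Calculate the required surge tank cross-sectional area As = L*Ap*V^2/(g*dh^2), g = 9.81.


As = 524 * 8.5 * 4.3^2 / (9.81 * 7.8^2) = 137.9841 m^2


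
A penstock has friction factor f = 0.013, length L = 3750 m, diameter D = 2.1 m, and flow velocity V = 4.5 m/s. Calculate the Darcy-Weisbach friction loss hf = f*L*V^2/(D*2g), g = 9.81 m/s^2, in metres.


hf = 0.013 * 3750 * 4.5^2 / (2.1 * 2 * 9.81) = 23.9597 m


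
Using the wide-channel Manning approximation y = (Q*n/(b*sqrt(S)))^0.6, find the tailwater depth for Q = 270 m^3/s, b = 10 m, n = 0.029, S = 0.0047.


y = (270 * 0.029 / (10 * 0.0047^0.5))^0.6 = 4.3115 m


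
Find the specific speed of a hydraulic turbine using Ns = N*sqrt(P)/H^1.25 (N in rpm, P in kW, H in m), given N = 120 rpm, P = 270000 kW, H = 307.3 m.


Ns = 120 * 270000^0.5 / 307.3^1.25 = 48.4630


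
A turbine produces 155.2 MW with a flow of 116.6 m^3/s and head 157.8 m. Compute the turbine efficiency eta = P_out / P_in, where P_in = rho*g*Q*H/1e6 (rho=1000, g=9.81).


P_in = 1000 * 9.81 * 116.6 * 157.8 / 1e6 = 180.4989 MW
eta = 155.2 / 180.4989 = 0.8598


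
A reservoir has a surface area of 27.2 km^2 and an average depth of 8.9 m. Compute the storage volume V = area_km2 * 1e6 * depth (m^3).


V = 27.2 * 1e6 * 8.9 = 2.4208e+08 m^3


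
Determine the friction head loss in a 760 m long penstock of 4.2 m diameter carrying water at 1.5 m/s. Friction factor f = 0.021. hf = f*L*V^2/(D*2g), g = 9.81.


hf = 0.021 * 760 * 1.5^2 / (4.2 * 2 * 9.81) = 0.4358 m


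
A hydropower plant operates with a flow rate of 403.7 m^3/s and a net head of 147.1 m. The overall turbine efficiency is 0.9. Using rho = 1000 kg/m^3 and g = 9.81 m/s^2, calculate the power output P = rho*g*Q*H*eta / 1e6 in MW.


P = 1000 * 9.81 * 403.7 * 147.1 * 0.9 / 1e6 = 524.3037 MW


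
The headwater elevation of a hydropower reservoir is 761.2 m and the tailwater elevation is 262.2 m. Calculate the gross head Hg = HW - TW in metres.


Hg = 761.2 - 262.2 = 499.0000 m


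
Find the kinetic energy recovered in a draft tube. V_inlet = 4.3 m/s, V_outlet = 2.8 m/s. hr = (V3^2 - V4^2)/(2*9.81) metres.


hr = (4.3^2 - 2.8^2) / (2*9.81) = 0.5428 m


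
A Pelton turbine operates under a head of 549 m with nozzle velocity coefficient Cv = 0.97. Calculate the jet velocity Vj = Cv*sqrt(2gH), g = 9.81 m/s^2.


Vj = 0.97 * sqrt(2*9.81*549) = 100.6717 m/s


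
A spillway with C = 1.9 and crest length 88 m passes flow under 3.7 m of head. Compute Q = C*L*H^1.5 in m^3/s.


Q = 1.9 * 88 * 3.7^1.5 = 1189.9778 m^3/s


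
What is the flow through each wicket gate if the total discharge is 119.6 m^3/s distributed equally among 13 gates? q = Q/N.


q = 119.6 / 13 = 9.2000 m^3/s


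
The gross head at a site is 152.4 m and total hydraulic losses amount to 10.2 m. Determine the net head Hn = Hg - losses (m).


Hn = 152.4 - 10.2 = 142.2000 m


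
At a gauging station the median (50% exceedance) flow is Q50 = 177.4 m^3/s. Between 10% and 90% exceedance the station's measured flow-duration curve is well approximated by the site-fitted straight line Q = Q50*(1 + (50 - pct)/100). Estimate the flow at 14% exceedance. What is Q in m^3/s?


Q = 177.4 * (1 + (50 - 14)/100) = 241.2640 m^3/s


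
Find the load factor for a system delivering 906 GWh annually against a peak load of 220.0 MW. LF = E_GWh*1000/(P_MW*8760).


LF = 906 * 1000 / (220.0 * 8760) = 0.4701


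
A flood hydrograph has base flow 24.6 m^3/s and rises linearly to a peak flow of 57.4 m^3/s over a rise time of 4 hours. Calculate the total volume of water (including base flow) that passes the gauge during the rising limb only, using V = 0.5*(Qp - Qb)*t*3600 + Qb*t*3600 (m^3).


V = 0.5*(57.4 - 24.6)*4*3600 + 24.6*4*3600 = 590400.0000 m^3


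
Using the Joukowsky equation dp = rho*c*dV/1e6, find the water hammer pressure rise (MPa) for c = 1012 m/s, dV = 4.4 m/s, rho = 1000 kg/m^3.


dp = 1000 * 1012 * 4.4 / 1e6 = 4.4528 MPa


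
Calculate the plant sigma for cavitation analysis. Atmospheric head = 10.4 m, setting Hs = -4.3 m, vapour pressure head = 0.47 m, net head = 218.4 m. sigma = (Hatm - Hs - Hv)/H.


sigma = (10.4 - (-4.3) - 0.47) / 218.4 = 0.0652


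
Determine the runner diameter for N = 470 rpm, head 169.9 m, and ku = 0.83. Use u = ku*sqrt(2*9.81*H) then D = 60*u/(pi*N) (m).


u = 0.83 * sqrt(2*9.81*169.9) = 47.9208 m/s
D = 60 * 47.9208 / (pi * 470) = 1.9473 m


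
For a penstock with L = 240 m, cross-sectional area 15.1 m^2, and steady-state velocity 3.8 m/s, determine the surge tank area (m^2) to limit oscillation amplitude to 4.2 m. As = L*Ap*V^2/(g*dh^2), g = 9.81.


As = 240 * 15.1 * 3.8^2 / (9.81 * 4.2^2) = 302.4042 m^2


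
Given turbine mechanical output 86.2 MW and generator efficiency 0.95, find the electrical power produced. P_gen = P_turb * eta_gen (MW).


P_gen = 86.2 * 0.95 = 81.8900 MW


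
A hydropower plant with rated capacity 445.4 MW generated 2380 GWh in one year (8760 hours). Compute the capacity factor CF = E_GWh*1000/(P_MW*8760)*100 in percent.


CF = 2380 * 1000 / (445.4 * 8760) * 100 = 60.9990 %


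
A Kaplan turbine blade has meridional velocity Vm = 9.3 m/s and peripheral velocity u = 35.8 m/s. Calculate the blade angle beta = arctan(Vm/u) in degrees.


beta = arctan(9.3 / 35.8) = 14.5622 degrees


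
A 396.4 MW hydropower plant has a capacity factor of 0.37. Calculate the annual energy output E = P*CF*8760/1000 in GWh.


E = 396.4 * 0.37 * 8760 / 1000 = 1284.8117 GWh


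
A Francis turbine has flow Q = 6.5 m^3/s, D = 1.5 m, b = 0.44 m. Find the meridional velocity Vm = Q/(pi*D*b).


Vm = 6.5 / (pi * 1.5 * 0.44) = 3.1349 m/s


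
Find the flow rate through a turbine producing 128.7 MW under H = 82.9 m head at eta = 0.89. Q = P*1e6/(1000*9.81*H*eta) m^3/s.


Q = 128.7 * 1e6 / (1000 * 9.81 * 82.9 * 0.89) = 177.8136 m^3/s


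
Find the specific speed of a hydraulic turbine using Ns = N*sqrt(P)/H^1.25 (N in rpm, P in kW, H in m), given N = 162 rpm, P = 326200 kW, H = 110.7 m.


Ns = 162 * 326200^0.5 / 110.7^1.25 = 257.6751


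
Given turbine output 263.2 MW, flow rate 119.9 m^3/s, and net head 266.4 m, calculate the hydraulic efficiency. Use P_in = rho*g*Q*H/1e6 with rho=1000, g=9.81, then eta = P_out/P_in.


P_in = 1000 * 9.81 * 119.9 * 266.4 / 1e6 = 313.3447 MW
eta = 263.2 / 313.3447 = 0.8400


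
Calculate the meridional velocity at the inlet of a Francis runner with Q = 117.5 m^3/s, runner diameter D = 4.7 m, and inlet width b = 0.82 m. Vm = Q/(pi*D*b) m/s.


Vm = 117.5 / (pi * 4.7 * 0.82) = 9.7046 m/s


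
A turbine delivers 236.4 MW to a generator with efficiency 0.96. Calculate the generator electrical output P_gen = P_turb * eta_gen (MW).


P_gen = 236.4 * 0.96 = 226.9440 MW


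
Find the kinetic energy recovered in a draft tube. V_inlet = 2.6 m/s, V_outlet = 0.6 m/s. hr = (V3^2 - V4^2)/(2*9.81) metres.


hr = (2.6^2 - 0.6^2) / (2*9.81) = 0.3262 m


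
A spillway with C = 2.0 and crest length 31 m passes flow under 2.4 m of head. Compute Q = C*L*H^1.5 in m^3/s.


Q = 2.0 * 31 * 2.4^1.5 = 230.5200 m^3/s


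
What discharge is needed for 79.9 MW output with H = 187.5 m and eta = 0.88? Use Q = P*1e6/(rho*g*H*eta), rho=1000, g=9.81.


Q = 79.9 * 1e6 / (1000 * 9.81 * 187.5 * 0.88) = 49.3621 m^3/s


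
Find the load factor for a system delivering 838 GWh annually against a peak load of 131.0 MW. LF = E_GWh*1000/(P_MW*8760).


LF = 838 * 1000 / (131.0 * 8760) = 0.7302


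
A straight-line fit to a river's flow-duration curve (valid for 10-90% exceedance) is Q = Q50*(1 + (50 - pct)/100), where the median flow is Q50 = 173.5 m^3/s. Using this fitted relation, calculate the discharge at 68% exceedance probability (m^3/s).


Q = 173.5 * (1 + (50 - 68)/100) = 142.2700 m^3/s


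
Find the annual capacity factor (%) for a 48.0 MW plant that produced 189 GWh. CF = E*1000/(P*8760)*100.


CF = 189 * 1000 / (48.0 * 8760) * 100 = 44.9486 %


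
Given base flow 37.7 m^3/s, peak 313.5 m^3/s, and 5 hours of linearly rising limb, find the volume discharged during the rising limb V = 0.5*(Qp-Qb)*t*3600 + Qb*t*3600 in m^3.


V = 0.5*(313.5 - 37.7)*5*3600 + 37.7*5*3600 = 3.1608e+06 m^3


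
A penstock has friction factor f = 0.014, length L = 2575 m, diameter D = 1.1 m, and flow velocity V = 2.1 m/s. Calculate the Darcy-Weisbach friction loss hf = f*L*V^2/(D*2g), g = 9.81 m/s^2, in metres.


hf = 0.014 * 2575 * 2.1^2 / (1.1 * 2 * 9.81) = 7.3663 m


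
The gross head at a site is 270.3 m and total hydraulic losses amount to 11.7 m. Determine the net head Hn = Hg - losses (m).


Hn = 270.3 - 11.7 = 258.6000 m


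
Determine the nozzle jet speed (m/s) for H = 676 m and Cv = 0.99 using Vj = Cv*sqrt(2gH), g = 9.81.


Vj = 0.99 * sqrt(2*9.81*676) = 114.0140 m/s


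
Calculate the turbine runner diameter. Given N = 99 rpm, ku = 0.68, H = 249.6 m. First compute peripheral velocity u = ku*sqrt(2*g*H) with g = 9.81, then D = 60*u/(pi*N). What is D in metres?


u = 0.68 * sqrt(2*9.81*249.6) = 47.5862 m/s
D = 60 * 47.5862 / (pi * 99) = 9.1801 m


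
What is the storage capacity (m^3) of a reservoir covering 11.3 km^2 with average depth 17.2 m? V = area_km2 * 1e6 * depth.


V = 11.3 * 1e6 * 17.2 = 1.9436e+08 m^3


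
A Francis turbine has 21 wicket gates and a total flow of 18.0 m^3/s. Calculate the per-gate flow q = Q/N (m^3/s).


q = 18.0 / 21 = 0.8571 m^3/s


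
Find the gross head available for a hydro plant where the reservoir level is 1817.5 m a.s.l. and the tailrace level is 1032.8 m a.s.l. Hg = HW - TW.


Hg = 1817.5 - 1032.8 = 784.7000 m


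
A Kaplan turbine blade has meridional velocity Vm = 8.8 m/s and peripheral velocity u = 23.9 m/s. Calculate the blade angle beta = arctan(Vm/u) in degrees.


beta = arctan(8.8 / 23.9) = 20.2137 degrees


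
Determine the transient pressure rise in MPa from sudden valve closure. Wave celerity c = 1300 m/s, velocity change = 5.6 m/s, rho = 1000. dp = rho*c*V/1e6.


dp = 1000 * 1300 * 5.6 / 1e6 = 7.2800 MPa


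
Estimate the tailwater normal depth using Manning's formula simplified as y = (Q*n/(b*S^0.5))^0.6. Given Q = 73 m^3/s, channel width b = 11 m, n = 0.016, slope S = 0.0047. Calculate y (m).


y = (73 * 0.016 / (11 * 0.0047^0.5))^0.6 = 1.3002 m


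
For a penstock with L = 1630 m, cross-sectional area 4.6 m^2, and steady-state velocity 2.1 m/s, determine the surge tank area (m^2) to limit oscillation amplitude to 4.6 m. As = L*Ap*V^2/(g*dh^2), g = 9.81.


As = 1630 * 4.6 * 2.1^2 / (9.81 * 4.6^2) = 159.2940 m^2


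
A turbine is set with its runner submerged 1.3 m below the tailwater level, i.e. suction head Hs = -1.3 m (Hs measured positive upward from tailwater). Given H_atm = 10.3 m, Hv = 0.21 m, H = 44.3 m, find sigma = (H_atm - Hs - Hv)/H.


sigma = (10.3 - (-1.3) - 0.21) / 44.3 = 0.2571


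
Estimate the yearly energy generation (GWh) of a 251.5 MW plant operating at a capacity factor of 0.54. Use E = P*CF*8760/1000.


E = 251.5 * 0.54 * 8760 / 1000 = 1189.6956 GWh


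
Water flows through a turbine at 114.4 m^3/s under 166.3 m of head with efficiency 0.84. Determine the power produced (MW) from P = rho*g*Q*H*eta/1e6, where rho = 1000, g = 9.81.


P = 1000 * 9.81 * 114.4 * 166.3 * 0.84 / 1e6 = 156.7713 MW


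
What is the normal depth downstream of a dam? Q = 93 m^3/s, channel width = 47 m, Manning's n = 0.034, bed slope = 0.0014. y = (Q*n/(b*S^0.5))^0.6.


y = (93 * 0.034 / (47 * 0.0014^0.5))^0.6 = 1.4219 m


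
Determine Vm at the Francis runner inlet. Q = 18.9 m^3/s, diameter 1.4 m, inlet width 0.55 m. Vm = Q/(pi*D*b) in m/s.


Vm = 18.9 / (pi * 1.4 * 0.55) = 7.8131 m/s


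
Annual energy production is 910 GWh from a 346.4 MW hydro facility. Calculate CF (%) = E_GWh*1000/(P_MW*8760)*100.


CF = 910 * 1000 / (346.4 * 8760) * 100 = 29.9888 %


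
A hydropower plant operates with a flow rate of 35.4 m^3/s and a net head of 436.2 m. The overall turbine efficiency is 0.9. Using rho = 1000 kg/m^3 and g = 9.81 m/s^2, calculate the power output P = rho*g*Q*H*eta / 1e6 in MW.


P = 1000 * 9.81 * 35.4 * 436.2 * 0.9 / 1e6 = 136.3328 MW


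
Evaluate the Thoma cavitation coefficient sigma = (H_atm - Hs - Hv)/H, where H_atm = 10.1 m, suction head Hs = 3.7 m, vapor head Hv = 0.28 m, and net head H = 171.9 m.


sigma = (10.1 - 3.7 - 0.28) / 171.9 = 0.0356


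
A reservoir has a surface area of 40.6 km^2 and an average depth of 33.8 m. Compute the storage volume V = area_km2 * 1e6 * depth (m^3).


V = 40.6 * 1e6 * 33.8 = 1.3723e+09 m^3


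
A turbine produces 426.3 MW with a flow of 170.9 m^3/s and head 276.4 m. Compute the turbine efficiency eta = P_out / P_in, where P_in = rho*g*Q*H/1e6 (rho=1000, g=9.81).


P_in = 1000 * 9.81 * 170.9 * 276.4 / 1e6 = 463.3926 MW
eta = 426.3 / 463.3926 = 0.9200


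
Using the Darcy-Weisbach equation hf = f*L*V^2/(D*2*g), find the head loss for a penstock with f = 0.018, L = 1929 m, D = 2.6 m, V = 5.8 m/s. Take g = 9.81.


hf = 0.018 * 1929 * 5.8^2 / (2.6 * 2 * 9.81) = 22.8975 m


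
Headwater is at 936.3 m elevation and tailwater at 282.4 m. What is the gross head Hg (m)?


Hg = 936.3 - 282.4 = 653.9000 m


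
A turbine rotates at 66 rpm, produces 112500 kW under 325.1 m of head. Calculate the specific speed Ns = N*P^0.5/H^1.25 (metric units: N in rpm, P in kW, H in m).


Ns = 66 * 112500^0.5 / 325.1^1.25 = 16.0361


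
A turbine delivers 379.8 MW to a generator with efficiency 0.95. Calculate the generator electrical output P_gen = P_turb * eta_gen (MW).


P_gen = 379.8 * 0.95 = 360.8100 MW


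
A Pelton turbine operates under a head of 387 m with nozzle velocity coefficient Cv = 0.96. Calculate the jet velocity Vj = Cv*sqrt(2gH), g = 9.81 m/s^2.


Vj = 0.96 * sqrt(2*9.81*387) = 83.6520 m/s


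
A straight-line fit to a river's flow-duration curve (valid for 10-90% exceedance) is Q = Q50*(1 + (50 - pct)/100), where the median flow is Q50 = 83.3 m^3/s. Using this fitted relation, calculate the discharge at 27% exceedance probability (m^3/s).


Q = 83.3 * (1 + (50 - 27)/100) = 102.4590 m^3/s


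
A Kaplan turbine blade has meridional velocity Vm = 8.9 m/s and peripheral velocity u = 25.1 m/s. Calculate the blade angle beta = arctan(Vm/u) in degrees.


beta = arctan(8.9 / 25.1) = 19.5236 degrees


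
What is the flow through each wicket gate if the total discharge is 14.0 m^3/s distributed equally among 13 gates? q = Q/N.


q = 14.0 / 13 = 1.0769 m^3/s


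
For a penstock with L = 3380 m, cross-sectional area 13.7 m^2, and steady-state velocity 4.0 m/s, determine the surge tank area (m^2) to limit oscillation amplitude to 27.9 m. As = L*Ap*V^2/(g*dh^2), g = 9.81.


As = 3380 * 13.7 * 4.0^2 / (9.81 * 27.9^2) = 97.0241 m^2


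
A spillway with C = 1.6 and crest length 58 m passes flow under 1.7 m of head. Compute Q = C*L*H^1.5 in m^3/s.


Q = 1.6 * 58 * 1.7^1.5 = 205.6939 m^3/s


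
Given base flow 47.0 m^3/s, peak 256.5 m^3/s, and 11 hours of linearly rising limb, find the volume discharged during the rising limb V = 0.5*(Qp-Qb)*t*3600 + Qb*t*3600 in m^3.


V = 0.5*(256.5 - 47.0)*11*3600 + 47.0*11*3600 = 6.0093e+06 m^3


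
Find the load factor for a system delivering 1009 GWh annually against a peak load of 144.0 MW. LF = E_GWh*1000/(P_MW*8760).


LF = 1009 * 1000 / (144.0 * 8760) = 0.7999


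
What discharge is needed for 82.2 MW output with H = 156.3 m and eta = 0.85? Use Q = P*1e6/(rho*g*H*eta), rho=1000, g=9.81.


Q = 82.2 * 1e6 / (1000 * 9.81 * 156.3 * 0.85) = 63.0703 m^3/s


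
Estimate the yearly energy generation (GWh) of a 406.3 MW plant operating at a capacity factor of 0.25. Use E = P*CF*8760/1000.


E = 406.3 * 0.25 * 8760 / 1000 = 889.7970 GWh


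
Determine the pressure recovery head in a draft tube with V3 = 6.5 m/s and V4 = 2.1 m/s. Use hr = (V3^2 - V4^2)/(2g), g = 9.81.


hr = (6.5^2 - 2.1^2) / (2*9.81) = 1.9286 m


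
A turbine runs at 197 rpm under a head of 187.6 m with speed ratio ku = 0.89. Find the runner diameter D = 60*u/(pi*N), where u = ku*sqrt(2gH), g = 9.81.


u = 0.89 * sqrt(2*9.81*187.6) = 53.9953 m/s
D = 60 * 53.9953 / (pi * 197) = 5.2347 m


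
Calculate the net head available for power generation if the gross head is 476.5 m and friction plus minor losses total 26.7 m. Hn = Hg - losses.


Hn = 476.5 - 26.7 = 449.8000 m


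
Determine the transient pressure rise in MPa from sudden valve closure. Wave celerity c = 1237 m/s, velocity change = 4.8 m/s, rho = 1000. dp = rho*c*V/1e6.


dp = 1000 * 1237 * 4.8 / 1e6 = 5.9376 MPa


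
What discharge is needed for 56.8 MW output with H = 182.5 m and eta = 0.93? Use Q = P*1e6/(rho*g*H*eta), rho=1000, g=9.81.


Q = 56.8 * 1e6 / (1000 * 9.81 * 182.5 * 0.93) = 34.1141 m^3/s


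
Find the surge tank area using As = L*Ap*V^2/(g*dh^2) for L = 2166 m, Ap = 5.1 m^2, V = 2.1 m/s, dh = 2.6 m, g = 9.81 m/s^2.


As = 2166 * 5.1 * 2.1^2 / (9.81 * 2.6^2) = 734.6010 m^2


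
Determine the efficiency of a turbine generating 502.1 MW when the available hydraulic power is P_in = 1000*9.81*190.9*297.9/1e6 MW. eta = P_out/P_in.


P_in = 1000 * 9.81 * 190.9 * 297.9 / 1e6 = 557.8860 MW
eta = 502.1 / 557.8860 = 0.9000


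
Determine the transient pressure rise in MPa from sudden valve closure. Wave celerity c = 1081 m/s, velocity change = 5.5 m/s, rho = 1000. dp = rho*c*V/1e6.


dp = 1000 * 1081 * 5.5 / 1e6 = 5.9455 MPa


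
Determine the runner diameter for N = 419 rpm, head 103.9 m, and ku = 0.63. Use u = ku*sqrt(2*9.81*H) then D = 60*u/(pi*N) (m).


u = 0.63 * sqrt(2*9.81*103.9) = 28.4445 m/s
D = 60 * 28.4445 / (pi * 419) = 1.2965 m


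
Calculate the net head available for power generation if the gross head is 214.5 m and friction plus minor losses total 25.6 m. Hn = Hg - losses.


Hn = 214.5 - 25.6 = 188.9000 m


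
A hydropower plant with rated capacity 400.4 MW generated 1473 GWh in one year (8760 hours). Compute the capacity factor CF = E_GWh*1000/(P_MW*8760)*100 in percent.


CF = 1473 * 1000 / (400.4 * 8760) * 100 = 41.9957 %


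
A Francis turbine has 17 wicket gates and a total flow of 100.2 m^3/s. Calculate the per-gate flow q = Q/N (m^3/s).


q = 100.2 / 17 = 5.8941 m^3/s


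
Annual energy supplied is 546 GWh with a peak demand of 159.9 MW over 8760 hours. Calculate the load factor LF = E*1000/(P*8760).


LF = 546 * 1000 / (159.9 * 8760) = 0.3898


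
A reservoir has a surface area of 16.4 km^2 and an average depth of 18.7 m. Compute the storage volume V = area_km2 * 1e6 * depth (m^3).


V = 16.4 * 1e6 * 18.7 = 3.0668e+08 m^3


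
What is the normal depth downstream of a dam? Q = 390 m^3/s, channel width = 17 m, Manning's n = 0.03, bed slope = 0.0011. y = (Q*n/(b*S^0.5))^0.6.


y = (390 * 0.03 / (17 * 0.0011^0.5))^0.6 = 6.1691 m


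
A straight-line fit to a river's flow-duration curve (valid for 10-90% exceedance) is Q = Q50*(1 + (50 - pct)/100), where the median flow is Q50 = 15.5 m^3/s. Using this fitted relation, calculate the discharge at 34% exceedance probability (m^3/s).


Q = 15.5 * (1 + (50 - 34)/100) = 17.9800 m^3/s


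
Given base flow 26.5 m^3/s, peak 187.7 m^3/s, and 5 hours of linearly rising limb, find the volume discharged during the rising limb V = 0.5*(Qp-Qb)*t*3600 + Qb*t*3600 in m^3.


V = 0.5*(187.7 - 26.5)*5*3600 + 26.5*5*3600 = 1.9278e+06 m^3


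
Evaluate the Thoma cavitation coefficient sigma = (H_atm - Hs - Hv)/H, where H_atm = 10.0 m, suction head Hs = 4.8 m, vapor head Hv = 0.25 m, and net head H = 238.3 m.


sigma = (10.0 - 4.8 - 0.25) / 238.3 = 0.0208


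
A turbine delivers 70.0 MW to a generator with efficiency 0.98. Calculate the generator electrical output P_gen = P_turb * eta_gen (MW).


P_gen = 70.0 * 0.98 = 68.6000 MW


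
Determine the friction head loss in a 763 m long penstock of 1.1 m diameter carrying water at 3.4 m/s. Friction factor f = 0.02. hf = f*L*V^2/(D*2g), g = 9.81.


hf = 0.02 * 763 * 3.4^2 / (1.1 * 2 * 9.81) = 8.1737 m


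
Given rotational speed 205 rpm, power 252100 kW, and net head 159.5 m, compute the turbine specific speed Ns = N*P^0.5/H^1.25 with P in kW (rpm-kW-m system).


Ns = 205 * 252100^0.5 / 159.5^1.25 = 181.5890


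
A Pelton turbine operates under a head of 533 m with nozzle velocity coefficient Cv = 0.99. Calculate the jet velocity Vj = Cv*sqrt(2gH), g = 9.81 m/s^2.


Vj = 0.99 * sqrt(2*9.81*533) = 101.2391 m/s


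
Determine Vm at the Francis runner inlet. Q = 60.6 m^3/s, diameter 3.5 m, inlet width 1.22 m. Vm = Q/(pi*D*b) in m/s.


Vm = 60.6 / (pi * 3.5 * 1.22) = 4.5175 m/s


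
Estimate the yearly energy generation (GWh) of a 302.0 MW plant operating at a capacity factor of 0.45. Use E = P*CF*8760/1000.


E = 302.0 * 0.45 * 8760 / 1000 = 1190.4840 GWh


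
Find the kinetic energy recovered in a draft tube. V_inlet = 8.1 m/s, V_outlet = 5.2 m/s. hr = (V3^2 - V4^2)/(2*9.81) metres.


hr = (8.1^2 - 5.2^2) / (2*9.81) = 1.9659 m


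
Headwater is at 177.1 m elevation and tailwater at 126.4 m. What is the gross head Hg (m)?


Hg = 177.1 - 126.4 = 50.7000 m


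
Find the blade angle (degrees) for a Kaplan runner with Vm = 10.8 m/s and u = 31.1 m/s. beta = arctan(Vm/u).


beta = arctan(10.8 / 31.1) = 19.1504 degrees


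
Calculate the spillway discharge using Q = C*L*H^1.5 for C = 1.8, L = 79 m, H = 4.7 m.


Q = 1.8 * 79 * 4.7^1.5 = 1448.9266 m^3/s


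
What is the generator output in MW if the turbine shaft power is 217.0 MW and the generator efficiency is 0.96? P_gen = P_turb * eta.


P_gen = 217.0 * 0.96 = 208.3200 MW


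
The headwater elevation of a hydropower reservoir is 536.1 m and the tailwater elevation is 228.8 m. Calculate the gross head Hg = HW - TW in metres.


Hg = 536.1 - 228.8 = 307.3000 m


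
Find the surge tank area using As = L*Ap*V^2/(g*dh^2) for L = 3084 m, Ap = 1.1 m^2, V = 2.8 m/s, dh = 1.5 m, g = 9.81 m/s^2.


As = 3084 * 1.1 * 2.8^2 / (9.81 * 1.5^2) = 1204.9571 m^2


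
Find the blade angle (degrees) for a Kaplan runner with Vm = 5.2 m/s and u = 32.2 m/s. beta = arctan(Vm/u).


beta = arctan(5.2 / 32.2) = 9.1735 degrees


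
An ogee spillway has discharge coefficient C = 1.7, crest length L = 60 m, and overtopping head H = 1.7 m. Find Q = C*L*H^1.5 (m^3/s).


Q = 1.7 * 60 * 1.7^1.5 = 226.0859 m^3/s


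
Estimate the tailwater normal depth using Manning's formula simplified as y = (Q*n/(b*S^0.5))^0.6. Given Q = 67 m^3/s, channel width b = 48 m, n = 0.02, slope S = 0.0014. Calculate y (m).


y = (67 * 0.02 / (48 * 0.0014^0.5))^0.6 = 0.8388 m


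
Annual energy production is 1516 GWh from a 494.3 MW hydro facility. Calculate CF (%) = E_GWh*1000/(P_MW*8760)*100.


CF = 1516 * 1000 / (494.3 * 8760) * 100 = 35.0110 %


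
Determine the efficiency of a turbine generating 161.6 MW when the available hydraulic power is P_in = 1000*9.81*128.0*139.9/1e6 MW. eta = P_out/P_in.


P_in = 1000 * 9.81 * 128.0 * 139.9 / 1e6 = 175.6696 MW
eta = 161.6 / 175.6696 = 0.9199


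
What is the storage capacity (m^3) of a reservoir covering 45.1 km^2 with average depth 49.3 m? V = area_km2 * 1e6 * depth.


V = 45.1 * 1e6 * 49.3 = 2.2234e+09 m^3


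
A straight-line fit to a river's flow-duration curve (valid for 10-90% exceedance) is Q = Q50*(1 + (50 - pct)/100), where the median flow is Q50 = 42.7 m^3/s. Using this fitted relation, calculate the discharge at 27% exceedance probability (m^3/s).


Q = 42.7 * (1 + (50 - 27)/100) = 52.5210 m^3/s


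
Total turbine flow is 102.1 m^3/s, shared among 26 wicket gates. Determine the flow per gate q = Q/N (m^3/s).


q = 102.1 / 26 = 3.9269 m^3/s


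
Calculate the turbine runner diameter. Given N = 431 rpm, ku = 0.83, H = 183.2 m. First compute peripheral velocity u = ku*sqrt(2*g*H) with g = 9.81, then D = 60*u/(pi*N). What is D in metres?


u = 0.83 * sqrt(2*9.81*183.2) = 49.7611 m/s
D = 60 * 49.7611 / (pi * 431) = 2.2050 m


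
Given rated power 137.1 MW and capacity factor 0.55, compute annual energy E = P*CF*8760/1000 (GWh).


E = 137.1 * 0.55 * 8760 / 1000 = 660.5478 GWh


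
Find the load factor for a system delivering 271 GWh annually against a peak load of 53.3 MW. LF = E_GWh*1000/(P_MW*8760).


LF = 271 * 1000 / (53.3 * 8760) = 0.5804


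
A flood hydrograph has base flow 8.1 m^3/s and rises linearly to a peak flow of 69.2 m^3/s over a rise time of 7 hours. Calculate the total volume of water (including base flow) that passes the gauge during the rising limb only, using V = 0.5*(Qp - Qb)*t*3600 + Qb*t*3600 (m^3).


V = 0.5*(69.2 - 8.1)*7*3600 + 8.1*7*3600 = 973980.0000 m^3


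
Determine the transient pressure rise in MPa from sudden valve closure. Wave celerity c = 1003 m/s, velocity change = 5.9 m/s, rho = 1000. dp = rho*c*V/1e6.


dp = 1000 * 1003 * 5.9 / 1e6 = 5.9177 MPa


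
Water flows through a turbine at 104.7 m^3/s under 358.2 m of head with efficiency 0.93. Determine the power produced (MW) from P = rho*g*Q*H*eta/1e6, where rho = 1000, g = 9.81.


P = 1000 * 9.81 * 104.7 * 358.2 * 0.93 / 1e6 = 342.1560 MW


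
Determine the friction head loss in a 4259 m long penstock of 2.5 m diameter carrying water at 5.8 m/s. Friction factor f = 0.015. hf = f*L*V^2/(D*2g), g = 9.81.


hf = 0.015 * 4259 * 5.8^2 / (2.5 * 2 * 9.81) = 43.8143 m


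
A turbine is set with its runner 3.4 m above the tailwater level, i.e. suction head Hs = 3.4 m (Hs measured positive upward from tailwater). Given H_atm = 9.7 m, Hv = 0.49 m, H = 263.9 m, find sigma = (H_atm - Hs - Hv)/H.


sigma = (9.7 - 3.4 - 0.49) / 263.9 = 0.0220


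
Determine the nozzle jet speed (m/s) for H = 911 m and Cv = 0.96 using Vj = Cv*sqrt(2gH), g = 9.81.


Vj = 0.96 * sqrt(2*9.81*911) = 128.3453 m/s


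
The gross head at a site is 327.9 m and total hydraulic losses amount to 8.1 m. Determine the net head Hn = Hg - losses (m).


Hn = 327.9 - 8.1 = 319.8000 m


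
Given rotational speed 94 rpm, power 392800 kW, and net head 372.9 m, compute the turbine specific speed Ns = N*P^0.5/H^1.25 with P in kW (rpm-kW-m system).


Ns = 94 * 392800^0.5 / 372.9^1.25 = 35.9520


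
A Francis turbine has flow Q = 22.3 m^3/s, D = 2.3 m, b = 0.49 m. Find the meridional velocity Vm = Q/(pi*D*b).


Vm = 22.3 / (pi * 2.3 * 0.49) = 6.2984 m/s


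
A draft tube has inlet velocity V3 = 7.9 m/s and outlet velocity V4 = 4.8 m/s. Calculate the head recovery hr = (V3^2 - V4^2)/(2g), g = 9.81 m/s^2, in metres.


hr = (7.9^2 - 4.8^2) / (2*9.81) = 2.0066 m


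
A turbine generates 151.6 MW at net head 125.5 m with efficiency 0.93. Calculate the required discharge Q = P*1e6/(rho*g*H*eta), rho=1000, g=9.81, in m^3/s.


Q = 151.6 * 1e6 / (1000 * 9.81 * 125.5 * 0.93) = 132.4047 m^3/s


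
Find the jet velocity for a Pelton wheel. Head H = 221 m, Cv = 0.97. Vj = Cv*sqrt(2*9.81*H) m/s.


Vj = 0.97 * sqrt(2*9.81*221) = 63.8730 m/s


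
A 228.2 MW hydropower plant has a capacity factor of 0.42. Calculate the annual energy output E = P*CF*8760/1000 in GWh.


E = 228.2 * 0.42 * 8760 / 1000 = 839.5934 GWh


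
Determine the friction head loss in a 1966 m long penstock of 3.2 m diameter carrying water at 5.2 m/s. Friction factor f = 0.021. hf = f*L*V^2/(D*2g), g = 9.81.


hf = 0.021 * 1966 * 5.2^2 / (3.2 * 2 * 9.81) = 17.7812 m


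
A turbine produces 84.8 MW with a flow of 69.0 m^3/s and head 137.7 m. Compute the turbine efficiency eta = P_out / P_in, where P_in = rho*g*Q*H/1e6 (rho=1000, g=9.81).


P_in = 1000 * 9.81 * 69.0 * 137.7 / 1e6 = 93.2078 MW
eta = 84.8 / 93.2078 = 0.9098


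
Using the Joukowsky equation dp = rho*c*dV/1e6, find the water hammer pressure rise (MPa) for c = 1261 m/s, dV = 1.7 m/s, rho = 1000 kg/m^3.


dp = 1000 * 1261 * 1.7 / 1e6 = 2.1437 MPa


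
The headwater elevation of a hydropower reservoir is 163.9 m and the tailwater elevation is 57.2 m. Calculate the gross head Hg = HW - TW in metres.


Hg = 163.9 - 57.2 = 106.7000 m


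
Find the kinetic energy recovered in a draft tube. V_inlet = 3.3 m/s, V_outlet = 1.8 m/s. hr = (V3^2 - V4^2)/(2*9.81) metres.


hr = (3.3^2 - 1.8^2) / (2*9.81) = 0.3899 m


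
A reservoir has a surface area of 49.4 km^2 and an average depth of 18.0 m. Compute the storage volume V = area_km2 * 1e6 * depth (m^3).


V = 49.4 * 1e6 * 18.0 = 8.8920e+08 m^3


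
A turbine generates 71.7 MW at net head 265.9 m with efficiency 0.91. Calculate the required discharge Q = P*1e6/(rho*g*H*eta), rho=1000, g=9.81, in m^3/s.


Q = 71.7 * 1e6 / (1000 * 9.81 * 265.9 * 0.91) = 30.2058 m^3/s


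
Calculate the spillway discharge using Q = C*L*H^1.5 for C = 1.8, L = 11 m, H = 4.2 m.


Q = 1.8 * 11 * 4.2^1.5 = 170.4273 m^3/s


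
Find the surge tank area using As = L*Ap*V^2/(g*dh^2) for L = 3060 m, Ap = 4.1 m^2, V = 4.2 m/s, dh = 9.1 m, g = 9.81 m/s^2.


As = 3060 * 4.1 * 4.2^2 / (9.81 * 9.1^2) = 272.4282 m^2


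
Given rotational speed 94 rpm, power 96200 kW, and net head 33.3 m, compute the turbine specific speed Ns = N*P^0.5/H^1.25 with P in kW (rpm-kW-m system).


Ns = 94 * 96200^0.5 / 33.3^1.25 = 364.4686


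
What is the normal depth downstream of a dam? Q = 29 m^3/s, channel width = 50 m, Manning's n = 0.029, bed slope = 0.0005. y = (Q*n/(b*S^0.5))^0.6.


y = (29 * 0.029 / (50 * 0.0005^0.5))^0.6 = 0.8430 m


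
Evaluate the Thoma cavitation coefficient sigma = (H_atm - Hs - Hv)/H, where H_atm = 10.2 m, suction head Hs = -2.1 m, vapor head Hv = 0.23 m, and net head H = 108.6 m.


sigma = (10.2 - (-2.1) - 0.23) / 108.6 = 0.1111


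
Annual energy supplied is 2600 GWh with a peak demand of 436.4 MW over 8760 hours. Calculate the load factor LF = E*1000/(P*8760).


LF = 2600 * 1000 / (436.4 * 8760) = 0.6801


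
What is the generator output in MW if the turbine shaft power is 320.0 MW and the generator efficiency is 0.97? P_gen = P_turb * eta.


P_gen = 320.0 * 0.97 = 310.4000 MW


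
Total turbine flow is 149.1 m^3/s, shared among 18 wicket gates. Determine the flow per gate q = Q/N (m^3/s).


q = 149.1 / 18 = 8.2833 m^3/s


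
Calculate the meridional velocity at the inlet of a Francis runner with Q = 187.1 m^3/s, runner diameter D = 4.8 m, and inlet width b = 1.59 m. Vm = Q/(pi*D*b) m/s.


Vm = 187.1 / (pi * 4.8 * 1.59) = 7.8034 m/s


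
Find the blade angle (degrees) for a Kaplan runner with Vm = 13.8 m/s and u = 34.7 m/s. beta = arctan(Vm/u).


beta = arctan(13.8 / 34.7) = 21.6874 degrees


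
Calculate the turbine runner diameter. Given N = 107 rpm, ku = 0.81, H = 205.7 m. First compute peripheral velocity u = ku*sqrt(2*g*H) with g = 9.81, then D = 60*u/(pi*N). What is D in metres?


u = 0.81 * sqrt(2*9.81*205.7) = 51.4579 m/s
D = 60 * 51.4579 / (pi * 107) = 9.1848 m


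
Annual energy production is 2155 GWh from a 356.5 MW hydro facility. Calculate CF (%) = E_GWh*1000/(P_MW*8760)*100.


CF = 2155 * 1000 / (356.5 * 8760) * 100 = 69.0055 %


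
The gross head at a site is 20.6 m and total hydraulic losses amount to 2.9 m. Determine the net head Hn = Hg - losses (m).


Hn = 20.6 - 2.9 = 17.7000 m


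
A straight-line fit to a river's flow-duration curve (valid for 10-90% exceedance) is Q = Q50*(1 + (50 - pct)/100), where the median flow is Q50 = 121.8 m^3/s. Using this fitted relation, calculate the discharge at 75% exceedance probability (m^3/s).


Q = 121.8 * (1 + (50 - 75)/100) = 91.3500 m^3/s


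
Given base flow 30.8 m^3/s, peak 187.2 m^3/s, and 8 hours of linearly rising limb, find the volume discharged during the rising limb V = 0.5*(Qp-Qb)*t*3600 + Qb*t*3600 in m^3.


V = 0.5*(187.2 - 30.8)*8*3600 + 30.8*8*3600 = 3.1392e+06 m^3


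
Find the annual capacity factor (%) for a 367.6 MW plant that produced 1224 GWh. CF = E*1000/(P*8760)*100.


CF = 1224 * 1000 / (367.6 * 8760) * 100 = 38.0103 %


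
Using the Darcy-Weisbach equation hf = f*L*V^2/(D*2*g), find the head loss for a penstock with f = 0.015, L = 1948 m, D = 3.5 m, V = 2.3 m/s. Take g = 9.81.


hf = 0.015 * 1948 * 2.3^2 / (3.5 * 2 * 9.81) = 2.2510 m


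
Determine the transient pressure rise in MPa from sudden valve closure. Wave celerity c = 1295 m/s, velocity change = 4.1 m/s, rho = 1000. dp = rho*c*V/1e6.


dp = 1000 * 1295 * 4.1 / 1e6 = 5.3095 MPa


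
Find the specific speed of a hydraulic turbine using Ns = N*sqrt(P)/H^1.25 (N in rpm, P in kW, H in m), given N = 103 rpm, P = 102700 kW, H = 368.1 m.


Ns = 103 * 102700^0.5 / 368.1^1.25 = 20.4722
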